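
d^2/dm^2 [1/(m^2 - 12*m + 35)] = 2*(-m^2 + 12*m + 4*(m - 6)^2 - 35)/(m^2 - 12*m + 35)^3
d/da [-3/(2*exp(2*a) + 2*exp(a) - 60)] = (3*exp(a) + 3/2)*exp(a)/(exp(2*a) + exp(a) - 30)^2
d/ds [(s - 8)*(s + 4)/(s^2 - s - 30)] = (3*s^2 + 4*s + 88)/(s^4 - 2*s^3 - 59*s^2 + 60*s + 900)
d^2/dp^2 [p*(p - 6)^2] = 6*p - 24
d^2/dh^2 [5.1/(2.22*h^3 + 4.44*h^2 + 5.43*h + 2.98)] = (-(67.932*h + 45.288)*(2.22*h^3 + 4.44*h^2 + 5.43*h + 2.98) + 5.1*(6.66*h^2 + 8.88*h + 5.43)*(13.32*h^2 + 17.76*h + 10.86))/(2.22*h^3 + 4.44*h^2 + 5.43*h + 2.98)^3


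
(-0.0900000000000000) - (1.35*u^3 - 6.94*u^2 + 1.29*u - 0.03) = -1.35*u^3 + 6.94*u^2 - 1.29*u - 0.06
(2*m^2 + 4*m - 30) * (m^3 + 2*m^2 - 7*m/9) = 2*m^5 + 8*m^4 - 212*m^3/9 - 568*m^2/9 + 70*m/3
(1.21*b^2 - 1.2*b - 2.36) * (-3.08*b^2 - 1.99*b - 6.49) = -3.7268*b^4 + 1.2881*b^3 + 1.8039*b^2 + 12.4844*b + 15.3164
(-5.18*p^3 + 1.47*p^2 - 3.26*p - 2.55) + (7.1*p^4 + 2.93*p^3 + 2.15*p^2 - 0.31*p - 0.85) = 7.1*p^4 - 2.25*p^3 + 3.62*p^2 - 3.57*p - 3.4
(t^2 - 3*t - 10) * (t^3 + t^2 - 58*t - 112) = t^5 - 2*t^4 - 71*t^3 + 52*t^2 + 916*t + 1120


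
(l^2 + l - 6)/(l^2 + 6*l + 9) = (l - 2)/(l + 3)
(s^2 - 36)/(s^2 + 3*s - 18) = (s - 6)/(s - 3)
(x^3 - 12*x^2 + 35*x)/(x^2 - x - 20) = x*(x - 7)/(x + 4)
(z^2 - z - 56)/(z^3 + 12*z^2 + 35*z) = (z - 8)/(z*(z + 5))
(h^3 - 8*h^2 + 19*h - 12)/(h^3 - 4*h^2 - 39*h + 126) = (h^2 - 5*h + 4)/(h^2 - h - 42)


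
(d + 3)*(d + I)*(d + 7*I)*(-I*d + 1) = -I*d^4 + 9*d^3 - 3*I*d^3 + 27*d^2 + 15*I*d^2 - 7*d + 45*I*d - 21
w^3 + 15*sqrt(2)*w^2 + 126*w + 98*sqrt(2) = (w + sqrt(2))*(w + 7*sqrt(2))^2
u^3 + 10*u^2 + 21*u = u*(u + 3)*(u + 7)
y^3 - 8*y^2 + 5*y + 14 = (y - 7)*(y - 2)*(y + 1)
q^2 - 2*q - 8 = (q - 4)*(q + 2)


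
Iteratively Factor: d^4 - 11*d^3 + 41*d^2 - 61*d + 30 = (d - 2)*(d^3 - 9*d^2 + 23*d - 15) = (d - 3)*(d - 2)*(d^2 - 6*d + 5) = (d - 3)*(d - 2)*(d - 1)*(d - 5)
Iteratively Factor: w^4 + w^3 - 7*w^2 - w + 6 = (w + 1)*(w^3 - 7*w + 6) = (w - 1)*(w + 1)*(w^2 + w - 6) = (w - 2)*(w - 1)*(w + 1)*(w + 3)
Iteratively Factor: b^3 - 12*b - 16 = (b - 4)*(b^2 + 4*b + 4) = (b - 4)*(b + 2)*(b + 2)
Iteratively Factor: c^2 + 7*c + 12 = (c + 4)*(c + 3)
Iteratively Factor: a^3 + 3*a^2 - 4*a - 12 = (a - 2)*(a^2 + 5*a + 6) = (a - 2)*(a + 3)*(a + 2)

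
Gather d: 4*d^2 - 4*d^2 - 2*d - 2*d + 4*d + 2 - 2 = 0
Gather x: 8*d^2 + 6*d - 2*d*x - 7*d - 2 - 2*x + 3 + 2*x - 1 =8*d^2 - 2*d*x - d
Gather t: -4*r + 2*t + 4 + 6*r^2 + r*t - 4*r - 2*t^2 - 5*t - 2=6*r^2 - 8*r - 2*t^2 + t*(r - 3) + 2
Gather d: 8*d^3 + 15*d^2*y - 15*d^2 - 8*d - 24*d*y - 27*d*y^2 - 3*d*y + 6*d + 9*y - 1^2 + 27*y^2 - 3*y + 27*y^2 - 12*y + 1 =8*d^3 + d^2*(15*y - 15) + d*(-27*y^2 - 27*y - 2) + 54*y^2 - 6*y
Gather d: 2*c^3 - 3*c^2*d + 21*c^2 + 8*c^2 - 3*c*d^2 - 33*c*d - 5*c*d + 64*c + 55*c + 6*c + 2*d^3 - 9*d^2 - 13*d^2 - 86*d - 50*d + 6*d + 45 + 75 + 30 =2*c^3 + 29*c^2 + 125*c + 2*d^3 + d^2*(-3*c - 22) + d*(-3*c^2 - 38*c - 130) + 150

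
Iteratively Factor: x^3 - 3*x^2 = (x)*(x^2 - 3*x) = x^2*(x - 3)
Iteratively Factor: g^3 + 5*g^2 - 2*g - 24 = (g + 3)*(g^2 + 2*g - 8) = (g + 3)*(g + 4)*(g - 2)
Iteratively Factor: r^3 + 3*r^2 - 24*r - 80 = (r - 5)*(r^2 + 8*r + 16) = (r - 5)*(r + 4)*(r + 4)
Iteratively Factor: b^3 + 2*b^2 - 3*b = (b + 3)*(b^2 - b) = (b - 1)*(b + 3)*(b)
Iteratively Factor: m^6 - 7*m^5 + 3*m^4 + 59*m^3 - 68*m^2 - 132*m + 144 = (m + 2)*(m^5 - 9*m^4 + 21*m^3 + 17*m^2 - 102*m + 72) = (m + 2)^2*(m^4 - 11*m^3 + 43*m^2 - 69*m + 36) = (m - 4)*(m + 2)^2*(m^3 - 7*m^2 + 15*m - 9) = (m - 4)*(m - 3)*(m + 2)^2*(m^2 - 4*m + 3) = (m - 4)*(m - 3)*(m - 1)*(m + 2)^2*(m - 3)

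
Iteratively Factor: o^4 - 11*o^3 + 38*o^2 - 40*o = (o - 5)*(o^3 - 6*o^2 + 8*o) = (o - 5)*(o - 2)*(o^2 - 4*o) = (o - 5)*(o - 4)*(o - 2)*(o)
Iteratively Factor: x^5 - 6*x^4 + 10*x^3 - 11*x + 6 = (x - 3)*(x^4 - 3*x^3 + x^2 + 3*x - 2) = (x - 3)*(x - 2)*(x^3 - x^2 - x + 1) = (x - 3)*(x - 2)*(x + 1)*(x^2 - 2*x + 1) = (x - 3)*(x - 2)*(x - 1)*(x + 1)*(x - 1)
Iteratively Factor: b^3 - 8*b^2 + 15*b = (b - 3)*(b^2 - 5*b) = (b - 5)*(b - 3)*(b)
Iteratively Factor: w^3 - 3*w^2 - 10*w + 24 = (w + 3)*(w^2 - 6*w + 8) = (w - 4)*(w + 3)*(w - 2)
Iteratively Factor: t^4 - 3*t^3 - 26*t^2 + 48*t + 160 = (t - 4)*(t^3 + t^2 - 22*t - 40) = (t - 4)*(t + 2)*(t^2 - t - 20) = (t - 4)*(t + 2)*(t + 4)*(t - 5)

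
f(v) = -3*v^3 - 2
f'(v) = -9*v^2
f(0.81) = -3.59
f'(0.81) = -5.90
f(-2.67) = 55.10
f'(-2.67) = -64.16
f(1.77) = -18.64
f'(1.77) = -28.20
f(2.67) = -59.10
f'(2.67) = -64.16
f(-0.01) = -2.00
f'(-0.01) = -0.00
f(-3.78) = 160.03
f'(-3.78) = -128.60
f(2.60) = -54.73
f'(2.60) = -60.84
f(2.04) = -27.47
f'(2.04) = -37.45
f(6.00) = -650.00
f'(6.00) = -324.00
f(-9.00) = 2185.00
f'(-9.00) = -729.00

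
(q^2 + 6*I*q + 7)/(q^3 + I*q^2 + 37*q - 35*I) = 1/(q - 5*I)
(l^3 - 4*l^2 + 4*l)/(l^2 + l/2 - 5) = 2*l*(l - 2)/(2*l + 5)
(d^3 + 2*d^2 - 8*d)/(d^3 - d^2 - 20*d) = (d - 2)/(d - 5)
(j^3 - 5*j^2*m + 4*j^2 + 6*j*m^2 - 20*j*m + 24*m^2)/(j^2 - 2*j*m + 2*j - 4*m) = (j^2 - 3*j*m + 4*j - 12*m)/(j + 2)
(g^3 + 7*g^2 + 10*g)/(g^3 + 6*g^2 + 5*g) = (g + 2)/(g + 1)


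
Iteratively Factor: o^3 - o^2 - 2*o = (o + 1)*(o^2 - 2*o) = o*(o + 1)*(o - 2)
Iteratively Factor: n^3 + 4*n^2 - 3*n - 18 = (n + 3)*(n^2 + n - 6) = (n - 2)*(n + 3)*(n + 3)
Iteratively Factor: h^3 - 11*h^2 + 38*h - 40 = (h - 5)*(h^2 - 6*h + 8) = (h - 5)*(h - 2)*(h - 4)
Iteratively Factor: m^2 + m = (m)*(m + 1)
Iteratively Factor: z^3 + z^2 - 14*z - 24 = (z - 4)*(z^2 + 5*z + 6) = (z - 4)*(z + 2)*(z + 3)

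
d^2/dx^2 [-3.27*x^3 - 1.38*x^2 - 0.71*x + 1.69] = -19.62*x - 2.76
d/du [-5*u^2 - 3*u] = -10*u - 3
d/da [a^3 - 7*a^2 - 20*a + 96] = 3*a^2 - 14*a - 20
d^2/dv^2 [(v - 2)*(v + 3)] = 2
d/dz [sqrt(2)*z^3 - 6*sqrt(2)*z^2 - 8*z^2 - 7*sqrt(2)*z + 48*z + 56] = 3*sqrt(2)*z^2 - 12*sqrt(2)*z - 16*z - 7*sqrt(2) + 48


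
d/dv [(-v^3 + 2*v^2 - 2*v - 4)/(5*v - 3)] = (-10*v^3 + 19*v^2 - 12*v + 26)/(25*v^2 - 30*v + 9)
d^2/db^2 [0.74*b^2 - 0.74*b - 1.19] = 1.48000000000000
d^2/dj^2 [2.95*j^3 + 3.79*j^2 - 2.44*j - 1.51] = 17.7*j + 7.58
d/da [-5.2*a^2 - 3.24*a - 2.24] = -10.4*a - 3.24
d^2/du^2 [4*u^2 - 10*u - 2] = 8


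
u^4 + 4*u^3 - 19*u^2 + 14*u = u*(u - 2)*(u - 1)*(u + 7)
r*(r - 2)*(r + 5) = r^3 + 3*r^2 - 10*r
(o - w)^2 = o^2 - 2*o*w + w^2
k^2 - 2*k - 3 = (k - 3)*(k + 1)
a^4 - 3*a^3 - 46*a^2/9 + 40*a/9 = a*(a - 4)*(a - 2/3)*(a + 5/3)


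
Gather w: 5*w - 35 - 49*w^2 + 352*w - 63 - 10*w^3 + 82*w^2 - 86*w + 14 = -10*w^3 + 33*w^2 + 271*w - 84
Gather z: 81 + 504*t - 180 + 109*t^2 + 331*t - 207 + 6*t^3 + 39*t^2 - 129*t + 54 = 6*t^3 + 148*t^2 + 706*t - 252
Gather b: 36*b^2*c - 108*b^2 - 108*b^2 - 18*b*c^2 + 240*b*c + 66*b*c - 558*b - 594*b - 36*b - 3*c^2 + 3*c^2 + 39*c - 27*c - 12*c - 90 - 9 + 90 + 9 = b^2*(36*c - 216) + b*(-18*c^2 + 306*c - 1188)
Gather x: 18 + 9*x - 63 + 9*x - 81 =18*x - 126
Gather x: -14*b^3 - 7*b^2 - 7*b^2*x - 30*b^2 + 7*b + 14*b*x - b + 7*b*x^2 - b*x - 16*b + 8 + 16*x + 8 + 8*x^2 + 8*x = -14*b^3 - 37*b^2 - 10*b + x^2*(7*b + 8) + x*(-7*b^2 + 13*b + 24) + 16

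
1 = 1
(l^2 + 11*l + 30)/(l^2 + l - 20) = (l + 6)/(l - 4)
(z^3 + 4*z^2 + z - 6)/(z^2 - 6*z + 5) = (z^2 + 5*z + 6)/(z - 5)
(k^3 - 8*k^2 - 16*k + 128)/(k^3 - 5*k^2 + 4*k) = (k^2 - 4*k - 32)/(k*(k - 1))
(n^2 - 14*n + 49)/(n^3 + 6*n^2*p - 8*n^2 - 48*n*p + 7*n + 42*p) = (n - 7)/(n^2 + 6*n*p - n - 6*p)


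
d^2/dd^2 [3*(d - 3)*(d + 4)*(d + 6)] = 18*d + 42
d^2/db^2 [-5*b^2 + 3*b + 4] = -10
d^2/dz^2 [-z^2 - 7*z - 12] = -2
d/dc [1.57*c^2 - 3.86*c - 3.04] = 3.14*c - 3.86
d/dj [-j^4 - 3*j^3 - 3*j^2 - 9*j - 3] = -4*j^3 - 9*j^2 - 6*j - 9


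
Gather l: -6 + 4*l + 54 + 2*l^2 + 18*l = 2*l^2 + 22*l + 48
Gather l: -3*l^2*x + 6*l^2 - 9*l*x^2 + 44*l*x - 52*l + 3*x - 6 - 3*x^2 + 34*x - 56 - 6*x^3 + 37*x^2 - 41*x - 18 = l^2*(6 - 3*x) + l*(-9*x^2 + 44*x - 52) - 6*x^3 + 34*x^2 - 4*x - 80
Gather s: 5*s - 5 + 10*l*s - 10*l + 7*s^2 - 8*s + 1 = -10*l + 7*s^2 + s*(10*l - 3) - 4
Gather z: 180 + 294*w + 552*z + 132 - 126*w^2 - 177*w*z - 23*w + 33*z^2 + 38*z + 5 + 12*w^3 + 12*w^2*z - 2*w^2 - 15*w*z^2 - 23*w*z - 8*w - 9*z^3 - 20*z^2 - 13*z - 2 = 12*w^3 - 128*w^2 + 263*w - 9*z^3 + z^2*(13 - 15*w) + z*(12*w^2 - 200*w + 577) + 315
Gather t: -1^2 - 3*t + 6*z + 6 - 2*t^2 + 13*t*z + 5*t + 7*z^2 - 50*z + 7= -2*t^2 + t*(13*z + 2) + 7*z^2 - 44*z + 12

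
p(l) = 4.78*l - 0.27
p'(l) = 4.78000000000000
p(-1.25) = -6.24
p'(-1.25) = 4.78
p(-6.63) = -31.96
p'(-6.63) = 4.78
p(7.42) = 35.20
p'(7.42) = 4.78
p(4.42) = 20.86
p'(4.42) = 4.78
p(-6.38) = -30.77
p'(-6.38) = 4.78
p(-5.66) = -27.32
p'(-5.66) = 4.78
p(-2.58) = -12.60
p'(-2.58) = 4.78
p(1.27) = 5.80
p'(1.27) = 4.78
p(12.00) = 57.09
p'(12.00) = 4.78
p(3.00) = 14.07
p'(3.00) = 4.78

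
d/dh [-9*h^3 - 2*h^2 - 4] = h*(-27*h - 4)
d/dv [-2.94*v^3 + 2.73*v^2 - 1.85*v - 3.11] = -8.82*v^2 + 5.46*v - 1.85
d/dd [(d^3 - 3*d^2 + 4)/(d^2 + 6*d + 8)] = (d^4 + 12*d^3 + 6*d^2 - 56*d - 24)/(d^4 + 12*d^3 + 52*d^2 + 96*d + 64)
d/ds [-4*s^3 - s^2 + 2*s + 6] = -12*s^2 - 2*s + 2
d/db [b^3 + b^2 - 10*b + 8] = 3*b^2 + 2*b - 10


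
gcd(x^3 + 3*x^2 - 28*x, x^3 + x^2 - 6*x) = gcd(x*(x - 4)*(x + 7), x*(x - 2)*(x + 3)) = x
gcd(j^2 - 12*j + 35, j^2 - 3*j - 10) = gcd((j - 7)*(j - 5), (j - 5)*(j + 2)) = j - 5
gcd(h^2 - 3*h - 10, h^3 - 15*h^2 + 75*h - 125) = h - 5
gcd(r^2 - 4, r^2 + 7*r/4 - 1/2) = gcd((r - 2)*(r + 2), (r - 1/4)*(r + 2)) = r + 2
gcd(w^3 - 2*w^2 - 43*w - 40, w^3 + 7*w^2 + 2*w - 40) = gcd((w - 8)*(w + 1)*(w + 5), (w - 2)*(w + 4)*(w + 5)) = w + 5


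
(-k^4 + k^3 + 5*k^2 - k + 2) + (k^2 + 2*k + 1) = -k^4 + k^3 + 6*k^2 + k + 3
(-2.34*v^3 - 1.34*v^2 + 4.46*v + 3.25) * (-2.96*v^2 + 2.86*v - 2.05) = 6.9264*v^5 - 2.726*v^4 - 12.237*v^3 + 5.8826*v^2 + 0.152000000000001*v - 6.6625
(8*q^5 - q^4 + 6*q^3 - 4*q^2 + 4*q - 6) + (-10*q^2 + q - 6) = 8*q^5 - q^4 + 6*q^3 - 14*q^2 + 5*q - 12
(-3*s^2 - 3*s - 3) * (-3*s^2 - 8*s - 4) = 9*s^4 + 33*s^3 + 45*s^2 + 36*s + 12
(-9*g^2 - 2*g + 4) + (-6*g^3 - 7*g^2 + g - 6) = -6*g^3 - 16*g^2 - g - 2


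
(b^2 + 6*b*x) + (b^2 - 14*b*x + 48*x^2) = 2*b^2 - 8*b*x + 48*x^2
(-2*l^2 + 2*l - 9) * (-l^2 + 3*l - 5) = 2*l^4 - 8*l^3 + 25*l^2 - 37*l + 45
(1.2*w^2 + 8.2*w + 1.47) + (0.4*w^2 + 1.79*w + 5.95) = 1.6*w^2 + 9.99*w + 7.42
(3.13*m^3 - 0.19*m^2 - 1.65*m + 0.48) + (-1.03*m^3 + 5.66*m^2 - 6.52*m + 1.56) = 2.1*m^3 + 5.47*m^2 - 8.17*m + 2.04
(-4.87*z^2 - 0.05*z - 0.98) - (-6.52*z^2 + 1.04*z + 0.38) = 1.65*z^2 - 1.09*z - 1.36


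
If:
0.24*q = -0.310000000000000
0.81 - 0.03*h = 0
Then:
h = 27.00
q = -1.29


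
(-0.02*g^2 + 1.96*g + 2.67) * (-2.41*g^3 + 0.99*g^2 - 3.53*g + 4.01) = 0.0482*g^5 - 4.7434*g^4 - 4.4237*g^3 - 4.3557*g^2 - 1.5655*g + 10.7067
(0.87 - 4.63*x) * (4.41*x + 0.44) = -20.4183*x^2 + 1.7995*x + 0.3828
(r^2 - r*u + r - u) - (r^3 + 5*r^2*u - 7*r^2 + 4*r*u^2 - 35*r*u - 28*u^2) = -r^3 - 5*r^2*u + 8*r^2 - 4*r*u^2 + 34*r*u + r + 28*u^2 - u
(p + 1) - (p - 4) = 5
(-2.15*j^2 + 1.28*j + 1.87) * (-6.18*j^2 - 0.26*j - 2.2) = 13.287*j^4 - 7.3514*j^3 - 7.1594*j^2 - 3.3022*j - 4.114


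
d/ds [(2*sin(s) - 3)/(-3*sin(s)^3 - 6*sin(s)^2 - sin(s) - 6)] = (12*sin(s)^3 - 15*sin(s)^2 - 36*sin(s) - 15)*cos(s)/(3*sin(s)^3 + 6*sin(s)^2 + sin(s) + 6)^2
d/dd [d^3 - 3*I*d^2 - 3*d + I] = 3*d^2 - 6*I*d - 3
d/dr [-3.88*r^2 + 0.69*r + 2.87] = 0.69 - 7.76*r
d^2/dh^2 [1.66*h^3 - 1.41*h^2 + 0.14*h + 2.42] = 9.96*h - 2.82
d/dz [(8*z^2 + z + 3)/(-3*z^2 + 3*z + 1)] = (27*z^2 + 34*z - 8)/(9*z^4 - 18*z^3 + 3*z^2 + 6*z + 1)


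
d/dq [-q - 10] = -1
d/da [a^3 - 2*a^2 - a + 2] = 3*a^2 - 4*a - 1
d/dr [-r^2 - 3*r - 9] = -2*r - 3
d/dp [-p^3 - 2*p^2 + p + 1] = -3*p^2 - 4*p + 1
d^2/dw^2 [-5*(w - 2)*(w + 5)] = -10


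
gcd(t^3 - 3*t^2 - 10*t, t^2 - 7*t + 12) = 1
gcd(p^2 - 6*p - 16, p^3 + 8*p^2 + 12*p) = p + 2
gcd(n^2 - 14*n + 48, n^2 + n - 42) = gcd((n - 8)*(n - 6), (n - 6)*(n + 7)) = n - 6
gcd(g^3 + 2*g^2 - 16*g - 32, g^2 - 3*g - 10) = g + 2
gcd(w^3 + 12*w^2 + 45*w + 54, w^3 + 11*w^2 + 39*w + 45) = w^2 + 6*w + 9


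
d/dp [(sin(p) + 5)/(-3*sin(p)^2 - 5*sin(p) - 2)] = (3*sin(p)^2 + 30*sin(p) + 23)*cos(p)/(3*sin(p)^2 + 5*sin(p) + 2)^2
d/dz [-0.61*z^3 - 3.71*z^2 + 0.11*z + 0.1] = -1.83*z^2 - 7.42*z + 0.11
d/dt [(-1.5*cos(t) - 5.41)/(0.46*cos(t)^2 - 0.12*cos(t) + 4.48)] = (-0.69*cos(t)^2 - 4.9772*cos(t) + 7.3692)*sin(t)/(0.2116*cos(t)^4 - 0.1104*cos(t)^3 + 4.136*cos(t)^2 - 1.0752*cos(t) + 20.0704)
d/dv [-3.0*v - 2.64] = -3.00000000000000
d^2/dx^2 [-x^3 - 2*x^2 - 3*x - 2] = -6*x - 4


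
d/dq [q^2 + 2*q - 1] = 2*q + 2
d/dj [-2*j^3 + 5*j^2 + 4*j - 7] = -6*j^2 + 10*j + 4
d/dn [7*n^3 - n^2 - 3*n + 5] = 21*n^2 - 2*n - 3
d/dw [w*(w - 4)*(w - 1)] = 3*w^2 - 10*w + 4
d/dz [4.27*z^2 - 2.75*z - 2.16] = 8.54*z - 2.75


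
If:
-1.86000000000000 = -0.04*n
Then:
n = 46.50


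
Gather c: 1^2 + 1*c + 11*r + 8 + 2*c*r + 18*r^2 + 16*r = c*(2*r + 1) + 18*r^2 + 27*r + 9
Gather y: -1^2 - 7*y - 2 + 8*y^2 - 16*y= 8*y^2 - 23*y - 3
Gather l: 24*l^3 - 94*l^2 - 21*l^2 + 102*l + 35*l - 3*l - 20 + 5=24*l^3 - 115*l^2 + 134*l - 15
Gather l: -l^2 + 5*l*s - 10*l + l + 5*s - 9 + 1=-l^2 + l*(5*s - 9) + 5*s - 8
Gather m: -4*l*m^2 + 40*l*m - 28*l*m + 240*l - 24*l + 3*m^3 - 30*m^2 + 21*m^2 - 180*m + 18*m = 216*l + 3*m^3 + m^2*(-4*l - 9) + m*(12*l - 162)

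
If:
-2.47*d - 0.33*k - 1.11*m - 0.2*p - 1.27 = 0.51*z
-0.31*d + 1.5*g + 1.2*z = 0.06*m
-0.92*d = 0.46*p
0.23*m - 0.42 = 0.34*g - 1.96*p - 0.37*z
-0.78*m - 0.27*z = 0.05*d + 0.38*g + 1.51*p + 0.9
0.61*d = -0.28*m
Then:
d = 0.18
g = -1.51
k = -6.61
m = -0.39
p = -0.36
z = 1.91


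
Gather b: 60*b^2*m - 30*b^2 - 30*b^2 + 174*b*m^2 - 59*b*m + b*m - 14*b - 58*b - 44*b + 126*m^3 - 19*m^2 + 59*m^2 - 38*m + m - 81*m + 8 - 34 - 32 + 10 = b^2*(60*m - 60) + b*(174*m^2 - 58*m - 116) + 126*m^3 + 40*m^2 - 118*m - 48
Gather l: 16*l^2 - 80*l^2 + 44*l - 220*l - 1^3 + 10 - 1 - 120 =-64*l^2 - 176*l - 112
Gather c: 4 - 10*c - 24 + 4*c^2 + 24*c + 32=4*c^2 + 14*c + 12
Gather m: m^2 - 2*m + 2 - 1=m^2 - 2*m + 1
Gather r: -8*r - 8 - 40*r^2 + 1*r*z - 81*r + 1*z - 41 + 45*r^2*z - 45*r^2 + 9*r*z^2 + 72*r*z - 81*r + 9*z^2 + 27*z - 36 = r^2*(45*z - 85) + r*(9*z^2 + 73*z - 170) + 9*z^2 + 28*z - 85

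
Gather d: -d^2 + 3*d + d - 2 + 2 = -d^2 + 4*d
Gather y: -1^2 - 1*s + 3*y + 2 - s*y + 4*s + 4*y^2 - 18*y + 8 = 3*s + 4*y^2 + y*(-s - 15) + 9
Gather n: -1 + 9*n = 9*n - 1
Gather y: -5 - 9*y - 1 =-9*y - 6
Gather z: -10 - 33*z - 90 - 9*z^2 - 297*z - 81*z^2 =-90*z^2 - 330*z - 100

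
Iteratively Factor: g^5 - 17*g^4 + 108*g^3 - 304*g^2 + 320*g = (g - 5)*(g^4 - 12*g^3 + 48*g^2 - 64*g) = (g - 5)*(g - 4)*(g^3 - 8*g^2 + 16*g) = g*(g - 5)*(g - 4)*(g^2 - 8*g + 16) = g*(g - 5)*(g - 4)^2*(g - 4)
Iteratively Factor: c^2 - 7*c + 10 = (c - 5)*(c - 2)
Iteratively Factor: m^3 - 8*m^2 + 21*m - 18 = (m - 2)*(m^2 - 6*m + 9) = (m - 3)*(m - 2)*(m - 3)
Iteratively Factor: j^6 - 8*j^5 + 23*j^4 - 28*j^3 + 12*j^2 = (j - 2)*(j^5 - 6*j^4 + 11*j^3 - 6*j^2) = j*(j - 2)*(j^4 - 6*j^3 + 11*j^2 - 6*j) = j*(j - 2)^2*(j^3 - 4*j^2 + 3*j) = j^2*(j - 2)^2*(j^2 - 4*j + 3) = j^2*(j - 2)^2*(j - 1)*(j - 3)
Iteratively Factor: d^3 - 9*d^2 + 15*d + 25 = (d - 5)*(d^2 - 4*d - 5) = (d - 5)*(d + 1)*(d - 5)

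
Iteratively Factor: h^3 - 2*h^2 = (h)*(h^2 - 2*h) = h*(h - 2)*(h)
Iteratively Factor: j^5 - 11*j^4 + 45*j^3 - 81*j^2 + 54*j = (j - 2)*(j^4 - 9*j^3 + 27*j^2 - 27*j) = j*(j - 2)*(j^3 - 9*j^2 + 27*j - 27) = j*(j - 3)*(j - 2)*(j^2 - 6*j + 9) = j*(j - 3)^2*(j - 2)*(j - 3)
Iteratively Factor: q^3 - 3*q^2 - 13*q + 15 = (q - 5)*(q^2 + 2*q - 3) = (q - 5)*(q - 1)*(q + 3)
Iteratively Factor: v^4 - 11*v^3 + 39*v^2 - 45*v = (v - 5)*(v^3 - 6*v^2 + 9*v) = v*(v - 5)*(v^2 - 6*v + 9) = v*(v - 5)*(v - 3)*(v - 3)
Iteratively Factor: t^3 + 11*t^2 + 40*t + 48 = (t + 4)*(t^2 + 7*t + 12) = (t + 4)^2*(t + 3)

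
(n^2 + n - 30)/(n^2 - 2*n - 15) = (n + 6)/(n + 3)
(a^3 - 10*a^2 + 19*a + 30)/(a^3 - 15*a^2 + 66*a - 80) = (a^2 - 5*a - 6)/(a^2 - 10*a + 16)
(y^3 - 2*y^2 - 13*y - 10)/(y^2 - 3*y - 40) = (-y^3 + 2*y^2 + 13*y + 10)/(-y^2 + 3*y + 40)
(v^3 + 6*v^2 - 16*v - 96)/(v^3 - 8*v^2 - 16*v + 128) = (v + 6)/(v - 8)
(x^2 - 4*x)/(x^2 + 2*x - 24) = x/(x + 6)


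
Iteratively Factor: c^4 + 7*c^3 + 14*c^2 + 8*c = (c)*(c^3 + 7*c^2 + 14*c + 8) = c*(c + 4)*(c^2 + 3*c + 2) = c*(c + 2)*(c + 4)*(c + 1)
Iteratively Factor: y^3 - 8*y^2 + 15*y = (y - 5)*(y^2 - 3*y) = (y - 5)*(y - 3)*(y)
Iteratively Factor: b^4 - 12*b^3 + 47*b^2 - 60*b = (b - 3)*(b^3 - 9*b^2 + 20*b) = (b - 5)*(b - 3)*(b^2 - 4*b) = b*(b - 5)*(b - 3)*(b - 4)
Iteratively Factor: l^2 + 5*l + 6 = (l + 2)*(l + 3)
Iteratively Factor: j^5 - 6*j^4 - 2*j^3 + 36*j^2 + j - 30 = (j - 5)*(j^4 - j^3 - 7*j^2 + j + 6) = (j - 5)*(j - 1)*(j^3 - 7*j - 6) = (j - 5)*(j - 1)*(j + 1)*(j^2 - j - 6) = (j - 5)*(j - 3)*(j - 1)*(j + 1)*(j + 2)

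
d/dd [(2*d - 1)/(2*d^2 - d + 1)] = (4*d^2 - 2*d - (2*d - 1)*(4*d - 1) + 2)/(2*d^2 - d + 1)^2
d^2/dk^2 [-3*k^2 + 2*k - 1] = -6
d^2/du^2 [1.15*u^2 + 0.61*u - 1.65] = 2.30000000000000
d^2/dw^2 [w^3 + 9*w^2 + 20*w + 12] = 6*w + 18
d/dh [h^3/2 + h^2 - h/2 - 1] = 3*h^2/2 + 2*h - 1/2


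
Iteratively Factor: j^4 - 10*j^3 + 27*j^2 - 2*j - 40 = (j - 2)*(j^3 - 8*j^2 + 11*j + 20) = (j - 4)*(j - 2)*(j^2 - 4*j - 5) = (j - 4)*(j - 2)*(j + 1)*(j - 5)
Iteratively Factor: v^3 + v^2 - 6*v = (v - 2)*(v^2 + 3*v) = (v - 2)*(v + 3)*(v)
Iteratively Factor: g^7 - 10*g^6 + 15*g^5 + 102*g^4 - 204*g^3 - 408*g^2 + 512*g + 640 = (g + 2)*(g^6 - 12*g^5 + 39*g^4 + 24*g^3 - 252*g^2 + 96*g + 320) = (g + 1)*(g + 2)*(g^5 - 13*g^4 + 52*g^3 - 28*g^2 - 224*g + 320) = (g - 4)*(g + 1)*(g + 2)*(g^4 - 9*g^3 + 16*g^2 + 36*g - 80) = (g - 4)*(g + 1)*(g + 2)^2*(g^3 - 11*g^2 + 38*g - 40) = (g - 4)^2*(g + 1)*(g + 2)^2*(g^2 - 7*g + 10) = (g - 4)^2*(g - 2)*(g + 1)*(g + 2)^2*(g - 5)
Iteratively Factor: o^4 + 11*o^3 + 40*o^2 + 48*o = (o + 3)*(o^3 + 8*o^2 + 16*o) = o*(o + 3)*(o^2 + 8*o + 16) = o*(o + 3)*(o + 4)*(o + 4)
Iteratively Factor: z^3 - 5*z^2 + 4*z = (z - 1)*(z^2 - 4*z) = z*(z - 1)*(z - 4)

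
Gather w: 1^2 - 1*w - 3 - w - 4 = -2*w - 6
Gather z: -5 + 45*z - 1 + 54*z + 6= 99*z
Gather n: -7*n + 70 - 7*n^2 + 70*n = -7*n^2 + 63*n + 70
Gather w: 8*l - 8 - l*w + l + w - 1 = 9*l + w*(1 - l) - 9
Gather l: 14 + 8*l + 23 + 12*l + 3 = 20*l + 40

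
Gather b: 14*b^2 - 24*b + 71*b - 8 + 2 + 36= 14*b^2 + 47*b + 30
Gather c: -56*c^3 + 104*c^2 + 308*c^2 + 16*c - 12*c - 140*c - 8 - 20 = -56*c^3 + 412*c^2 - 136*c - 28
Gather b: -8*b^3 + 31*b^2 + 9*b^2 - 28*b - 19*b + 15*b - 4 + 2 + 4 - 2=-8*b^3 + 40*b^2 - 32*b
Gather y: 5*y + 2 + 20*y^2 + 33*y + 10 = 20*y^2 + 38*y + 12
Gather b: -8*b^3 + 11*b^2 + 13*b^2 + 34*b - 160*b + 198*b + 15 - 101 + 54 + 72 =-8*b^3 + 24*b^2 + 72*b + 40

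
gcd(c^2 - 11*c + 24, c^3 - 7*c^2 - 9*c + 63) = c - 3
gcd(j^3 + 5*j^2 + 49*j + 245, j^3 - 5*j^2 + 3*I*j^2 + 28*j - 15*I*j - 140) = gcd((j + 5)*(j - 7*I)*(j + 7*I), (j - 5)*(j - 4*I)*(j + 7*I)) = j + 7*I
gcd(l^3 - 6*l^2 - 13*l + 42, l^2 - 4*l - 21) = l^2 - 4*l - 21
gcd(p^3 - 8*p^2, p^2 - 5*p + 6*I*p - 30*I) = 1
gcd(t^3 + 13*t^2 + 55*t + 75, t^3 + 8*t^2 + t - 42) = t + 3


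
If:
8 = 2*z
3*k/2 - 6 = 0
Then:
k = 4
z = 4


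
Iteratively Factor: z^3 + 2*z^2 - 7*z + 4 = (z + 4)*(z^2 - 2*z + 1) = (z - 1)*(z + 4)*(z - 1)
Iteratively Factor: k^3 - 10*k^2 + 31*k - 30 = (k - 3)*(k^2 - 7*k + 10) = (k - 5)*(k - 3)*(k - 2)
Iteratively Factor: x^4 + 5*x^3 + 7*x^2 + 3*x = (x + 1)*(x^3 + 4*x^2 + 3*x) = (x + 1)*(x + 3)*(x^2 + x) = x*(x + 1)*(x + 3)*(x + 1)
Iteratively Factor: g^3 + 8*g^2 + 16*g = (g + 4)*(g^2 + 4*g) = (g + 4)^2*(g)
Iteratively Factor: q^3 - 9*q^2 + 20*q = (q - 5)*(q^2 - 4*q) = q*(q - 5)*(q - 4)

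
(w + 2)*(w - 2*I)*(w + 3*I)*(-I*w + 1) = -I*w^4 + 2*w^3 - 2*I*w^3 + 4*w^2 - 5*I*w^2 + 6*w - 10*I*w + 12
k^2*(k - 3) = k^3 - 3*k^2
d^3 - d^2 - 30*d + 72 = (d - 4)*(d - 3)*(d + 6)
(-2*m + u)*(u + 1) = -2*m*u - 2*m + u^2 + u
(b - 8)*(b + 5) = b^2 - 3*b - 40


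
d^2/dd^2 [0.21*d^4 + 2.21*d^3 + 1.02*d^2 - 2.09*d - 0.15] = 2.52*d^2 + 13.26*d + 2.04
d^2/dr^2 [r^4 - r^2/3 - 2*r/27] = 12*r^2 - 2/3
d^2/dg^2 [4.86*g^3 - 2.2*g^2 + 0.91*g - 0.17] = 29.16*g - 4.4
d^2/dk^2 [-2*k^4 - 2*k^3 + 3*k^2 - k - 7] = -24*k^2 - 12*k + 6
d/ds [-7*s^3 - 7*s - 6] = -21*s^2 - 7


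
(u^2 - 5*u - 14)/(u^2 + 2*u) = (u - 7)/u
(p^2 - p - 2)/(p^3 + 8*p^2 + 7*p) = (p - 2)/(p*(p + 7))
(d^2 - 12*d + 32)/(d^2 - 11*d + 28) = (d - 8)/(d - 7)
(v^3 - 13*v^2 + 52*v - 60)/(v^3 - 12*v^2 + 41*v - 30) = (v - 2)/(v - 1)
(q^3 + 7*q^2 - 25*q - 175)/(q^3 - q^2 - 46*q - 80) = (q^2 + 2*q - 35)/(q^2 - 6*q - 16)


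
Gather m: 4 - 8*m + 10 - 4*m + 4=18 - 12*m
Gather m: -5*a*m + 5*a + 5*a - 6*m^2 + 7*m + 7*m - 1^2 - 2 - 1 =10*a - 6*m^2 + m*(14 - 5*a) - 4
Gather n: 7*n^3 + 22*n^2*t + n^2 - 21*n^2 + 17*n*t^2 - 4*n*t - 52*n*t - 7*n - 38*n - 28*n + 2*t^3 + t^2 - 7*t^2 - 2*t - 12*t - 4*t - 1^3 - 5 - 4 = 7*n^3 + n^2*(22*t - 20) + n*(17*t^2 - 56*t - 73) + 2*t^3 - 6*t^2 - 18*t - 10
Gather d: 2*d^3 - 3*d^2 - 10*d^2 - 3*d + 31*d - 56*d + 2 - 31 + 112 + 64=2*d^3 - 13*d^2 - 28*d + 147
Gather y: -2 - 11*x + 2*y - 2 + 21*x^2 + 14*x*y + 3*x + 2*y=21*x^2 - 8*x + y*(14*x + 4) - 4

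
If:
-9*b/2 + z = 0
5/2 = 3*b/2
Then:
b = 5/3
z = 15/2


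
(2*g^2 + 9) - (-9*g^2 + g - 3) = 11*g^2 - g + 12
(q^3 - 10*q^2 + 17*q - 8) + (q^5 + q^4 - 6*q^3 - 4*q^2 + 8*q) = q^5 + q^4 - 5*q^3 - 14*q^2 + 25*q - 8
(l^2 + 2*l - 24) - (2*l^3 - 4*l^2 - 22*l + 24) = -2*l^3 + 5*l^2 + 24*l - 48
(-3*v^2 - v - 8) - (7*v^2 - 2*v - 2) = -10*v^2 + v - 6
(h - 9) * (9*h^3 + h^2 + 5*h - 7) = 9*h^4 - 80*h^3 - 4*h^2 - 52*h + 63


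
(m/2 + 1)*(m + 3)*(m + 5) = m^3/2 + 5*m^2 + 31*m/2 + 15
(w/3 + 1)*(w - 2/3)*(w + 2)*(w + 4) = w^4/3 + 25*w^3/9 + 20*w^2/3 + 20*w/9 - 16/3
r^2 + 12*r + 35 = (r + 5)*(r + 7)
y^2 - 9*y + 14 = (y - 7)*(y - 2)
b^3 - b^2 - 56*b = b*(b - 8)*(b + 7)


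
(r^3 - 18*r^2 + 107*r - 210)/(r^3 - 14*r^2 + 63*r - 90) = (r - 7)/(r - 3)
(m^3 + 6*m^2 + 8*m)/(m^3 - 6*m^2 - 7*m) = (m^2 + 6*m + 8)/(m^2 - 6*m - 7)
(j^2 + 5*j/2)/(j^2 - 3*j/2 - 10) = j/(j - 4)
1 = 1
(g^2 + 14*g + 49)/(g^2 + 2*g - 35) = (g + 7)/(g - 5)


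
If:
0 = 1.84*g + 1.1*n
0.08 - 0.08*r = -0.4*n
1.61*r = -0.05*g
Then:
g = 0.12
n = -0.20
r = -0.00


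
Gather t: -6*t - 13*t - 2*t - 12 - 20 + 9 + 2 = -21*t - 21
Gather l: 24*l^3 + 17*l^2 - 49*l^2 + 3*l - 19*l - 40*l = 24*l^3 - 32*l^2 - 56*l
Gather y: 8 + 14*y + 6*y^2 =6*y^2 + 14*y + 8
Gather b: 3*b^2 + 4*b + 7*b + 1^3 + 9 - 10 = 3*b^2 + 11*b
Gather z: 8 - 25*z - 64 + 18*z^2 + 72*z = 18*z^2 + 47*z - 56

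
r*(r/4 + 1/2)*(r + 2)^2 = r^4/4 + 3*r^3/2 + 3*r^2 + 2*r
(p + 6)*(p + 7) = p^2 + 13*p + 42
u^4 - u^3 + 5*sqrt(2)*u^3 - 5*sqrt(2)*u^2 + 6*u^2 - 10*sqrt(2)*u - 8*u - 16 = (u - 2)*(u + 1)*(u + sqrt(2))*(u + 4*sqrt(2))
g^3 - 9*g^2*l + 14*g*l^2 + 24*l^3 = (g - 6*l)*(g - 4*l)*(g + l)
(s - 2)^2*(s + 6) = s^3 + 2*s^2 - 20*s + 24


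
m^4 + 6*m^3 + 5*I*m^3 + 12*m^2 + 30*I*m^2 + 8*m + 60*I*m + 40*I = (m + 2)^3*(m + 5*I)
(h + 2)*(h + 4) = h^2 + 6*h + 8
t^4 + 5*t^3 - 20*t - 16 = (t - 2)*(t + 1)*(t + 2)*(t + 4)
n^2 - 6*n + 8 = (n - 4)*(n - 2)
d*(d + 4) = d^2 + 4*d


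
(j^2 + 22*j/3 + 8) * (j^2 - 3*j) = j^4 + 13*j^3/3 - 14*j^2 - 24*j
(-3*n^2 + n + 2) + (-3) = -3*n^2 + n - 1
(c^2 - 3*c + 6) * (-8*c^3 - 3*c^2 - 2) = -8*c^5 + 21*c^4 - 39*c^3 - 20*c^2 + 6*c - 12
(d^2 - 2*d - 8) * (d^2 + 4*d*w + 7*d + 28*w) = d^4 + 4*d^3*w + 5*d^3 + 20*d^2*w - 22*d^2 - 88*d*w - 56*d - 224*w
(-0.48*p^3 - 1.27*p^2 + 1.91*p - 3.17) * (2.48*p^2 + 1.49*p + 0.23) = -1.1904*p^5 - 3.8648*p^4 + 2.7341*p^3 - 5.3078*p^2 - 4.284*p - 0.7291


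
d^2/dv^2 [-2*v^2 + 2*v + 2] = -4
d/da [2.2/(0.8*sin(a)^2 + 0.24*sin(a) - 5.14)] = -(3.52*sin(a) + 0.528)*cos(a)/(0.8*sin(a)^2 + 0.24*sin(a) - 5.14)^2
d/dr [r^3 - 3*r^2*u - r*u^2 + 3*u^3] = 3*r^2 - 6*r*u - u^2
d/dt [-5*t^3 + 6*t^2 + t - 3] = -15*t^2 + 12*t + 1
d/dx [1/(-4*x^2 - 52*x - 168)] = (2*x + 13)/(4*(x^2 + 13*x + 42)^2)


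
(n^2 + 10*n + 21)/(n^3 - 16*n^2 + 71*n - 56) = (n^2 + 10*n + 21)/(n^3 - 16*n^2 + 71*n - 56)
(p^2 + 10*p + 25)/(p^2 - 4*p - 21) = (p^2 + 10*p + 25)/(p^2 - 4*p - 21)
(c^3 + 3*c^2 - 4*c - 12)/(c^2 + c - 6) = c + 2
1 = 1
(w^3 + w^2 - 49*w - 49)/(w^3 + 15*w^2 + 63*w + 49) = (w - 7)/(w + 7)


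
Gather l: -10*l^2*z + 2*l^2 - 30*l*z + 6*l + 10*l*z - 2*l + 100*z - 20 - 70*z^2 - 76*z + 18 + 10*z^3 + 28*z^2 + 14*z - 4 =l^2*(2 - 10*z) + l*(4 - 20*z) + 10*z^3 - 42*z^2 + 38*z - 6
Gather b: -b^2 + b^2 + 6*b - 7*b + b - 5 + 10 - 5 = 0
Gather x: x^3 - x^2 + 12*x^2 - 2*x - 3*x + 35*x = x^3 + 11*x^2 + 30*x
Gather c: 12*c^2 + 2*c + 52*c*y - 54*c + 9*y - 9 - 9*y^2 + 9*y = 12*c^2 + c*(52*y - 52) - 9*y^2 + 18*y - 9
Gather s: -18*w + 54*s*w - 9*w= 54*s*w - 27*w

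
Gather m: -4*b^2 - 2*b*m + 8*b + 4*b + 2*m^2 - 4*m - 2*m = -4*b^2 + 12*b + 2*m^2 + m*(-2*b - 6)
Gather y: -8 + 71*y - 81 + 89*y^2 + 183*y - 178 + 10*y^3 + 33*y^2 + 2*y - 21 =10*y^3 + 122*y^2 + 256*y - 288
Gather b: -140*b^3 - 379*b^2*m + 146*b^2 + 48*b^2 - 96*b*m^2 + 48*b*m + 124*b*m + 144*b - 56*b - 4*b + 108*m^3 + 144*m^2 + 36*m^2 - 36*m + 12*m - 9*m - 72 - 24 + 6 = -140*b^3 + b^2*(194 - 379*m) + b*(-96*m^2 + 172*m + 84) + 108*m^3 + 180*m^2 - 33*m - 90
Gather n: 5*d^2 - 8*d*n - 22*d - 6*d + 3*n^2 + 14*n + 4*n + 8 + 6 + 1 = 5*d^2 - 28*d + 3*n^2 + n*(18 - 8*d) + 15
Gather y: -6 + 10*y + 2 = 10*y - 4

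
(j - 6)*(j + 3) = j^2 - 3*j - 18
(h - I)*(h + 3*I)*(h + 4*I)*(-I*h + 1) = -I*h^4 + 7*h^3 + 11*I*h^2 + 7*h + 12*I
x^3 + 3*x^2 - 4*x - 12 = (x - 2)*(x + 2)*(x + 3)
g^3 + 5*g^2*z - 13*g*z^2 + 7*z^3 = (g - z)^2*(g + 7*z)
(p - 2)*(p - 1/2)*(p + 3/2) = p^3 - p^2 - 11*p/4 + 3/2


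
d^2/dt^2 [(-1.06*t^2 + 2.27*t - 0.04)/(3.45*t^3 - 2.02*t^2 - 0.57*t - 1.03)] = (-25.2333*t^6 + 162.11205*t^5 - 113.13792*t^4 - 18.379886*t^3 + 109.52262*t^2 - 29.466948*t - 4.774086)/(41.063625*t^9 - 72.12915*t^8 + 21.878865*t^7 - 21.187153*t^6 + 39.453651*t^5 - 2.42436*t^4 + 3.67947*t^3 - 7.432995*t^2 - 1.814139*t - 1.092727)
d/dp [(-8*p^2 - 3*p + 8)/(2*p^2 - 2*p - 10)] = (11*p^2 + 64*p + 23)/(2*(p^4 - 2*p^3 - 9*p^2 + 10*p + 25))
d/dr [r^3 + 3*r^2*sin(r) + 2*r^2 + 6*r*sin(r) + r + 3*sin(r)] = 3*r^2*cos(r) + 3*r^2 + 6*r*sin(r) + 6*r*cos(r) + 4*r + 6*sin(r) + 3*cos(r) + 1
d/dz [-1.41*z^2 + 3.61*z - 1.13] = 3.61 - 2.82*z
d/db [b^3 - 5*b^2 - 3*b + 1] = 3*b^2 - 10*b - 3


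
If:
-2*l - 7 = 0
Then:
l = -7/2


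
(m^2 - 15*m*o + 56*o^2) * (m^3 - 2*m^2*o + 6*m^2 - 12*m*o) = m^5 - 17*m^4*o + 6*m^4 + 86*m^3*o^2 - 102*m^3*o - 112*m^2*o^3 + 516*m^2*o^2 - 672*m*o^3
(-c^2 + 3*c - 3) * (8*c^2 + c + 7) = -8*c^4 + 23*c^3 - 28*c^2 + 18*c - 21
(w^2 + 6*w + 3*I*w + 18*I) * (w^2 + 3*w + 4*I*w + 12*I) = w^4 + 9*w^3 + 7*I*w^3 + 6*w^2 + 63*I*w^2 - 108*w + 126*I*w - 216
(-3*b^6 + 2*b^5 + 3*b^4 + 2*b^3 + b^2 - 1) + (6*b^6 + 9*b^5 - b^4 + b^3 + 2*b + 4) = 3*b^6 + 11*b^5 + 2*b^4 + 3*b^3 + b^2 + 2*b + 3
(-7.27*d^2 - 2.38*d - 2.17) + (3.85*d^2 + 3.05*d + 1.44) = -3.42*d^2 + 0.67*d - 0.73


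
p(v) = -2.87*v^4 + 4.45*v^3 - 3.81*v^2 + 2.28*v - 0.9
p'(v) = -11.48*v^3 + 13.35*v^2 - 7.62*v + 2.28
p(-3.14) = -462.39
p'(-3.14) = 513.24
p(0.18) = -0.59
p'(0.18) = 1.27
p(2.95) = -130.44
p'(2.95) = -198.74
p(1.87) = -15.96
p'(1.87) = -40.36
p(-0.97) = -13.30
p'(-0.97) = 32.71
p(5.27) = -1657.11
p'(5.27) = -1347.36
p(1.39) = -3.85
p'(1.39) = -13.35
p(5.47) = -1943.50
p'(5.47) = -1518.86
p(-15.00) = -161204.85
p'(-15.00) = 41865.33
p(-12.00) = -67778.82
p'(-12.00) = 21853.56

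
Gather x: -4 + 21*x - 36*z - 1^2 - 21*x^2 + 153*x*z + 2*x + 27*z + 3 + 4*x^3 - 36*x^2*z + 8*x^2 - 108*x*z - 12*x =4*x^3 + x^2*(-36*z - 13) + x*(45*z + 11) - 9*z - 2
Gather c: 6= 6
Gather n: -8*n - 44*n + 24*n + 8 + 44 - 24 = 28 - 28*n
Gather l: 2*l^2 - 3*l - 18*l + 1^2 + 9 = 2*l^2 - 21*l + 10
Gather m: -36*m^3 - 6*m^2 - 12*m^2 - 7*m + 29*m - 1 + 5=-36*m^3 - 18*m^2 + 22*m + 4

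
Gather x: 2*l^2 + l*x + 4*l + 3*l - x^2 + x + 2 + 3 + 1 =2*l^2 + 7*l - x^2 + x*(l + 1) + 6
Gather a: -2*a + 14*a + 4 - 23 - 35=12*a - 54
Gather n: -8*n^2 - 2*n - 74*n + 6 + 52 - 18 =-8*n^2 - 76*n + 40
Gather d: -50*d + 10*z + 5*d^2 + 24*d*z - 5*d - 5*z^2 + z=5*d^2 + d*(24*z - 55) - 5*z^2 + 11*z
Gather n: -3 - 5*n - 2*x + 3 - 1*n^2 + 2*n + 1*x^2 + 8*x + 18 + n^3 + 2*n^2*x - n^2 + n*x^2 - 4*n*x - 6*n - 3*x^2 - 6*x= n^3 + n^2*(2*x - 2) + n*(x^2 - 4*x - 9) - 2*x^2 + 18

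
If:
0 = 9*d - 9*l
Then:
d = l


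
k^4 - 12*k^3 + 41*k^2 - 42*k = k*(k - 7)*(k - 3)*(k - 2)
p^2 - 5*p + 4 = (p - 4)*(p - 1)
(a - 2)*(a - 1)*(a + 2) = a^3 - a^2 - 4*a + 4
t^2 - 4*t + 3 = (t - 3)*(t - 1)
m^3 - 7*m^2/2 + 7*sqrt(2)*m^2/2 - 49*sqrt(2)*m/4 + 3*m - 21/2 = (m - 7/2)*(m + sqrt(2)/2)*(m + 3*sqrt(2))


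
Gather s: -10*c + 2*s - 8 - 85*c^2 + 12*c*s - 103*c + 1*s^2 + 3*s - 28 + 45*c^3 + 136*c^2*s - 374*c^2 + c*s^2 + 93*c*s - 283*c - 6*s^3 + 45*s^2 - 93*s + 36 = 45*c^3 - 459*c^2 - 396*c - 6*s^3 + s^2*(c + 46) + s*(136*c^2 + 105*c - 88)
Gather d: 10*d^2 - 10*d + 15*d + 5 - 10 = 10*d^2 + 5*d - 5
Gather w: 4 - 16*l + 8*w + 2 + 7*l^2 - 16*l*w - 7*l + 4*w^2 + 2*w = 7*l^2 - 23*l + 4*w^2 + w*(10 - 16*l) + 6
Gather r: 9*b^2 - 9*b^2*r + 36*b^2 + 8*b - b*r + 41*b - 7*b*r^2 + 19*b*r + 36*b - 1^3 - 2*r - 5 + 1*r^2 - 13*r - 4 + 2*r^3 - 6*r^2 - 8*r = 45*b^2 + 85*b + 2*r^3 + r^2*(-7*b - 5) + r*(-9*b^2 + 18*b - 23) - 10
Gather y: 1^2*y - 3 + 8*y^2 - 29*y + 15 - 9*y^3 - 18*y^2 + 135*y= -9*y^3 - 10*y^2 + 107*y + 12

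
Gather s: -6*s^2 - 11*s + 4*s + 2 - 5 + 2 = -6*s^2 - 7*s - 1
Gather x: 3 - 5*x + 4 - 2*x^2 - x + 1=-2*x^2 - 6*x + 8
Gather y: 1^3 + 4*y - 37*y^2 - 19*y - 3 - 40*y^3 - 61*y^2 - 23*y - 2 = -40*y^3 - 98*y^2 - 38*y - 4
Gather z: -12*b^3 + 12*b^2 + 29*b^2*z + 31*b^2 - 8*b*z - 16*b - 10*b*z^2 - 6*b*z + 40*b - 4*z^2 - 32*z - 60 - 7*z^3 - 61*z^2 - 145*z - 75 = -12*b^3 + 43*b^2 + 24*b - 7*z^3 + z^2*(-10*b - 65) + z*(29*b^2 - 14*b - 177) - 135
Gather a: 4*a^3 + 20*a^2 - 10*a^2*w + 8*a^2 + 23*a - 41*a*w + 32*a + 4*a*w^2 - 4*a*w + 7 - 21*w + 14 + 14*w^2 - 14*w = 4*a^3 + a^2*(28 - 10*w) + a*(4*w^2 - 45*w + 55) + 14*w^2 - 35*w + 21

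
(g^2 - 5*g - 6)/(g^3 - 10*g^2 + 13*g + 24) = (g - 6)/(g^2 - 11*g + 24)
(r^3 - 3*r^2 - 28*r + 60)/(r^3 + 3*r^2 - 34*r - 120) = (r - 2)/(r + 4)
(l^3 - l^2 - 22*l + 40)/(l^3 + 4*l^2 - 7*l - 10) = (l - 4)/(l + 1)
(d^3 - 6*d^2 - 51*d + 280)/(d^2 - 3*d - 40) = (d^2 + 2*d - 35)/(d + 5)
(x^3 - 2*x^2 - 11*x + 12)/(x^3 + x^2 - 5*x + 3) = (x - 4)/(x - 1)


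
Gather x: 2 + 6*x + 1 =6*x + 3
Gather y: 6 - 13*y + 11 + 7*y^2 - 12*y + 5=7*y^2 - 25*y + 22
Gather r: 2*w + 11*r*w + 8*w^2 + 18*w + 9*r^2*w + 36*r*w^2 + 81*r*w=9*r^2*w + r*(36*w^2 + 92*w) + 8*w^2 + 20*w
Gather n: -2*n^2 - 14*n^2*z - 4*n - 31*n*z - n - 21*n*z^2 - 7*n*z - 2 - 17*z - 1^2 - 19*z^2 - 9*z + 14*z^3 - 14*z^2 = n^2*(-14*z - 2) + n*(-21*z^2 - 38*z - 5) + 14*z^3 - 33*z^2 - 26*z - 3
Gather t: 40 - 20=20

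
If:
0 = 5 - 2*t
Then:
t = 5/2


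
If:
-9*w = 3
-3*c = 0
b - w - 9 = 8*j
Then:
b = 8*j + 26/3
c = 0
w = -1/3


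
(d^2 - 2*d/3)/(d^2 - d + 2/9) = 3*d/(3*d - 1)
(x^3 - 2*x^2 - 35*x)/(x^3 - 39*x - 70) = x/(x + 2)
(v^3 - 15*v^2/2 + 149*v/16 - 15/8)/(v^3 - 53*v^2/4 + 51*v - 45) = (v - 1/4)/(v - 6)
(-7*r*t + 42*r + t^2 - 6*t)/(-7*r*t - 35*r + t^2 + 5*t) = (t - 6)/(t + 5)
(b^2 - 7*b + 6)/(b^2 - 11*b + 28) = (b^2 - 7*b + 6)/(b^2 - 11*b + 28)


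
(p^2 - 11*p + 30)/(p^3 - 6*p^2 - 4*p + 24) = (p - 5)/(p^2 - 4)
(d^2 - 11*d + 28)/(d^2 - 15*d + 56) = (d - 4)/(d - 8)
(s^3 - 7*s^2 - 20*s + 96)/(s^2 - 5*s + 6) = (s^2 - 4*s - 32)/(s - 2)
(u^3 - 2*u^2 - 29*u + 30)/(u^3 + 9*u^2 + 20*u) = (u^2 - 7*u + 6)/(u*(u + 4))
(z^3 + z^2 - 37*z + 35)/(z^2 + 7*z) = z - 6 + 5/z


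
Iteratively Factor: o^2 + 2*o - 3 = (o + 3)*(o - 1)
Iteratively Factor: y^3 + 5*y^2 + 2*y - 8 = (y + 4)*(y^2 + y - 2) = (y - 1)*(y + 4)*(y + 2)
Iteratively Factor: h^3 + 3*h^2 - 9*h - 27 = (h + 3)*(h^2 - 9) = (h + 3)^2*(h - 3)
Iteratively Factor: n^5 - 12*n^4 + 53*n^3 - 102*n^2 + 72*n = (n - 3)*(n^4 - 9*n^3 + 26*n^2 - 24*n) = (n - 3)^2*(n^3 - 6*n^2 + 8*n) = (n - 3)^2*(n - 2)*(n^2 - 4*n) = n*(n - 3)^2*(n - 2)*(n - 4)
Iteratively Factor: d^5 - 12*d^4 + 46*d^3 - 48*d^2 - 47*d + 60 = (d + 1)*(d^4 - 13*d^3 + 59*d^2 - 107*d + 60) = (d - 1)*(d + 1)*(d^3 - 12*d^2 + 47*d - 60) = (d - 5)*(d - 1)*(d + 1)*(d^2 - 7*d + 12) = (d - 5)*(d - 4)*(d - 1)*(d + 1)*(d - 3)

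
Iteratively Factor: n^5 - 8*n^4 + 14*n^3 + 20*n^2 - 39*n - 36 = (n - 3)*(n^4 - 5*n^3 - n^2 + 17*n + 12) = (n - 4)*(n - 3)*(n^3 - n^2 - 5*n - 3) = (n - 4)*(n - 3)^2*(n^2 + 2*n + 1) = (n - 4)*(n - 3)^2*(n + 1)*(n + 1)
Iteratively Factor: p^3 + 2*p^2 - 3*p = (p - 1)*(p^2 + 3*p) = (p - 1)*(p + 3)*(p)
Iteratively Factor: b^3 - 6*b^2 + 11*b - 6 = (b - 3)*(b^2 - 3*b + 2) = (b - 3)*(b - 2)*(b - 1)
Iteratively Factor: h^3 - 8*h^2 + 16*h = (h - 4)*(h^2 - 4*h) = (h - 4)^2*(h)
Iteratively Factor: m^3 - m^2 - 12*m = (m)*(m^2 - m - 12) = m*(m + 3)*(m - 4)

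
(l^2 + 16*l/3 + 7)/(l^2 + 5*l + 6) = (l + 7/3)/(l + 2)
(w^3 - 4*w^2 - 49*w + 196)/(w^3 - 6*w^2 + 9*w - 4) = (w^2 - 49)/(w^2 - 2*w + 1)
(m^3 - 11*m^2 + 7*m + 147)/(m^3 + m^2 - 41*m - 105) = (m - 7)/(m + 5)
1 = 1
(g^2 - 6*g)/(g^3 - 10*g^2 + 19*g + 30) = g/(g^2 - 4*g - 5)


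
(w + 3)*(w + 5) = w^2 + 8*w + 15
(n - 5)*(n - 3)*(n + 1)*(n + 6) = n^4 - n^3 - 35*n^2 + 57*n + 90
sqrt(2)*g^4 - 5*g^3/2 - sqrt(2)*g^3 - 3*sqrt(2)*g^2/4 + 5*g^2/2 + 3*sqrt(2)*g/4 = g*(g - 1)*(g - 3*sqrt(2)/2)*(sqrt(2)*g + 1/2)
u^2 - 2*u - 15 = (u - 5)*(u + 3)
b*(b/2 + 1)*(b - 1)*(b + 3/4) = b^4/2 + 7*b^3/8 - 5*b^2/8 - 3*b/4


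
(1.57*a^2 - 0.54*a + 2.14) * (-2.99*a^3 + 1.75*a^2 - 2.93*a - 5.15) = -4.6943*a^5 + 4.3621*a^4 - 11.9437*a^3 - 2.7583*a^2 - 3.4892*a - 11.021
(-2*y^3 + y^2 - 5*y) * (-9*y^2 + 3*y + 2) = 18*y^5 - 15*y^4 + 44*y^3 - 13*y^2 - 10*y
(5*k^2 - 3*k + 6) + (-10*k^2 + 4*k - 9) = -5*k^2 + k - 3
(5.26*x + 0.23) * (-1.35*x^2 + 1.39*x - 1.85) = -7.101*x^3 + 7.0009*x^2 - 9.4113*x - 0.4255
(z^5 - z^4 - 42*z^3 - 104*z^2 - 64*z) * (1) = z^5 - z^4 - 42*z^3 - 104*z^2 - 64*z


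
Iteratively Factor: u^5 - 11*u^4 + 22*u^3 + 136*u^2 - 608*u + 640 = (u - 2)*(u^4 - 9*u^3 + 4*u^2 + 144*u - 320) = (u - 2)*(u + 4)*(u^3 - 13*u^2 + 56*u - 80) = (u - 5)*(u - 2)*(u + 4)*(u^2 - 8*u + 16) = (u - 5)*(u - 4)*(u - 2)*(u + 4)*(u - 4)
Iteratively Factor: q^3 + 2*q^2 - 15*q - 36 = (q + 3)*(q^2 - q - 12) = (q + 3)^2*(q - 4)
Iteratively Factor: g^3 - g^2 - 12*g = (g)*(g^2 - g - 12) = g*(g - 4)*(g + 3)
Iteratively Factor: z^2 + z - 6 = (z - 2)*(z + 3)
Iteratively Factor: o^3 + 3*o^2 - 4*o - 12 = (o + 2)*(o^2 + o - 6) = (o + 2)*(o + 3)*(o - 2)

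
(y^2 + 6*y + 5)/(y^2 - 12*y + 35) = (y^2 + 6*y + 5)/(y^2 - 12*y + 35)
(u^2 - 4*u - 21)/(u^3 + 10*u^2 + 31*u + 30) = (u - 7)/(u^2 + 7*u + 10)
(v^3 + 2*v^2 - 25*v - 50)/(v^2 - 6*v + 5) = (v^2 + 7*v + 10)/(v - 1)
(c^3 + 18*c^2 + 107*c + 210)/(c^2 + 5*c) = c + 13 + 42/c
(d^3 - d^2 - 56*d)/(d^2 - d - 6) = d*(-d^2 + d + 56)/(-d^2 + d + 6)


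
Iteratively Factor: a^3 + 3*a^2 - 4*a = (a + 4)*(a^2 - a) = a*(a + 4)*(a - 1)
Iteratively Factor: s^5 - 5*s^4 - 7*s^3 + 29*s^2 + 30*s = (s)*(s^4 - 5*s^3 - 7*s^2 + 29*s + 30) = s*(s + 1)*(s^3 - 6*s^2 - s + 30) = s*(s - 5)*(s + 1)*(s^2 - s - 6) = s*(s - 5)*(s - 3)*(s + 1)*(s + 2)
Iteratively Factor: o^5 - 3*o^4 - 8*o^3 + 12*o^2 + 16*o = (o - 2)*(o^4 - o^3 - 10*o^2 - 8*o) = (o - 2)*(o + 1)*(o^3 - 2*o^2 - 8*o) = (o - 2)*(o + 1)*(o + 2)*(o^2 - 4*o) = (o - 4)*(o - 2)*(o + 1)*(o + 2)*(o)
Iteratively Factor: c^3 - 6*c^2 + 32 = (c - 4)*(c^2 - 2*c - 8) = (c - 4)^2*(c + 2)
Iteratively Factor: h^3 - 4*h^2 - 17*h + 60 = (h + 4)*(h^2 - 8*h + 15) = (h - 5)*(h + 4)*(h - 3)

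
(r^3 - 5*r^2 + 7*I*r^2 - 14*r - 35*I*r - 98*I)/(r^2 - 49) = (r^2 + r*(2 + 7*I) + 14*I)/(r + 7)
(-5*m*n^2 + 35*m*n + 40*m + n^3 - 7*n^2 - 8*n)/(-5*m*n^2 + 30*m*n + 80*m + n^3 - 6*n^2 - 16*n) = (n + 1)/(n + 2)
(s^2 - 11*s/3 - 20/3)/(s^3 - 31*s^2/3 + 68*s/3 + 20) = (3*s + 4)/(3*s^2 - 16*s - 12)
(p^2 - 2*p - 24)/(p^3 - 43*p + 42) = (p + 4)/(p^2 + 6*p - 7)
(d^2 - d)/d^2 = (d - 1)/d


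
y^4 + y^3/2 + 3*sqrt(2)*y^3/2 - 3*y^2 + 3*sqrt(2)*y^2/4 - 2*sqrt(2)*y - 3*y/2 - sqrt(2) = (y + 1/2)*(y - sqrt(2))*(y + sqrt(2)/2)*(y + 2*sqrt(2))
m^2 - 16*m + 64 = (m - 8)^2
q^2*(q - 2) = q^3 - 2*q^2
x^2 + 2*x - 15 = (x - 3)*(x + 5)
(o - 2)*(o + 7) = o^2 + 5*o - 14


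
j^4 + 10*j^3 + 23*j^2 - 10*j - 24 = (j - 1)*(j + 1)*(j + 4)*(j + 6)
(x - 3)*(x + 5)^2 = x^3 + 7*x^2 - 5*x - 75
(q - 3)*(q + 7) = q^2 + 4*q - 21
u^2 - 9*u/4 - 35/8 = (u - 7/2)*(u + 5/4)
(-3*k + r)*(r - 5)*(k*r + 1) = -3*k^2*r^2 + 15*k^2*r + k*r^3 - 5*k*r^2 - 3*k*r + 15*k + r^2 - 5*r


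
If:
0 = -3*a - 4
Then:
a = -4/3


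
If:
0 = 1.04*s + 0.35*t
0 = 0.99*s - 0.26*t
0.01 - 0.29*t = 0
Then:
No Solution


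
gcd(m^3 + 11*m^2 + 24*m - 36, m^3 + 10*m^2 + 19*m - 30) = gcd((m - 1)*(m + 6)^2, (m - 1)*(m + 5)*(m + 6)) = m^2 + 5*m - 6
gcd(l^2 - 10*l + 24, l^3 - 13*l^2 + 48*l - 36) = l - 6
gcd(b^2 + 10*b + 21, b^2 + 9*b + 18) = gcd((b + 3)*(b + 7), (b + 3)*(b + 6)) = b + 3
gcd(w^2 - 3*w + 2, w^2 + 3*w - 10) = w - 2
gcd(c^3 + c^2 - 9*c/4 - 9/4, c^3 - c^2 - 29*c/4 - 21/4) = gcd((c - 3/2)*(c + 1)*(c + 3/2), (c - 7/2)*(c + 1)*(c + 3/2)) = c^2 + 5*c/2 + 3/2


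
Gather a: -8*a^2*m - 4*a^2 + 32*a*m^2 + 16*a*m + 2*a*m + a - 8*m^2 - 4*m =a^2*(-8*m - 4) + a*(32*m^2 + 18*m + 1) - 8*m^2 - 4*m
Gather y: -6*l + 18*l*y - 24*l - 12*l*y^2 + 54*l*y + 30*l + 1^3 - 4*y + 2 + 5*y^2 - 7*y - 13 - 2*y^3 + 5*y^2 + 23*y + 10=-2*y^3 + y^2*(10 - 12*l) + y*(72*l + 12)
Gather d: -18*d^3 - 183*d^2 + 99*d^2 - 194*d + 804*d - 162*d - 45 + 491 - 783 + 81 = -18*d^3 - 84*d^2 + 448*d - 256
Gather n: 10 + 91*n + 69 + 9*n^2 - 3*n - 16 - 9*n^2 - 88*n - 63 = 0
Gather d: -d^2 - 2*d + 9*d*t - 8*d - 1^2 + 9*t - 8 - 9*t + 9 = -d^2 + d*(9*t - 10)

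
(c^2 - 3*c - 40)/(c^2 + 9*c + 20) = (c - 8)/(c + 4)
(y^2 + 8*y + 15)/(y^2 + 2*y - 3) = (y + 5)/(y - 1)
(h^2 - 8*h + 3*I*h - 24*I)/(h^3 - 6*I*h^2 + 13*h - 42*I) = (h - 8)/(h^2 - 9*I*h - 14)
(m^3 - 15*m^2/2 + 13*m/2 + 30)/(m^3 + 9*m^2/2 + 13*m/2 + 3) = (m^2 - 9*m + 20)/(m^2 + 3*m + 2)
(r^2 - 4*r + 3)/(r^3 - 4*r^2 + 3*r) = 1/r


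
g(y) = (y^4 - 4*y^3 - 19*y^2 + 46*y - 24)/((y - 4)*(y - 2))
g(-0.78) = -5.21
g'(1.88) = -811.55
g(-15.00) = 183.08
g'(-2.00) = -0.75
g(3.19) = 100.53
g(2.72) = 70.76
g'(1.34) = -12.69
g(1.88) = -73.74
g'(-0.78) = 2.04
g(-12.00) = 108.64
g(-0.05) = -3.17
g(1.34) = -1.64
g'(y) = (4*y^3 - 12*y^2 - 38*y + 46)/((y - 4)*(y - 2)) - (y^4 - 4*y^3 - 19*y^2 + 46*y - 24)/((y - 4)*(y - 2)^2) - (y^4 - 4*y^3 - 19*y^2 + 46*y - 24)/((y - 4)^2*(y - 2))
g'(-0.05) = 3.43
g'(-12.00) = -21.78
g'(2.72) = 28.24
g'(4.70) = 156.69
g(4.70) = -81.92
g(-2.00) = -6.00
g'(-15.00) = -27.84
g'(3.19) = 109.65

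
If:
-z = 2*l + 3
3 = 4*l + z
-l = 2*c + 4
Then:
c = -7/2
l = 3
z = -9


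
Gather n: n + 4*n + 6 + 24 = 5*n + 30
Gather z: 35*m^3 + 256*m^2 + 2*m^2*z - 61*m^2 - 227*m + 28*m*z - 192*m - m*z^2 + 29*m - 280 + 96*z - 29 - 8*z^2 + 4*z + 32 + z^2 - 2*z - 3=35*m^3 + 195*m^2 - 390*m + z^2*(-m - 7) + z*(2*m^2 + 28*m + 98) - 280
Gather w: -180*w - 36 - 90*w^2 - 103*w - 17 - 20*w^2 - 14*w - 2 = -110*w^2 - 297*w - 55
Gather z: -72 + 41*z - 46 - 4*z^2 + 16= -4*z^2 + 41*z - 102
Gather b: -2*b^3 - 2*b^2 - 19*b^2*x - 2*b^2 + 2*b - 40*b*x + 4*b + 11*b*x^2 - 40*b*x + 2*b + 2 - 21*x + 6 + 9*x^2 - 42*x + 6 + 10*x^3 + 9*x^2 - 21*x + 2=-2*b^3 + b^2*(-19*x - 4) + b*(11*x^2 - 80*x + 8) + 10*x^3 + 18*x^2 - 84*x + 16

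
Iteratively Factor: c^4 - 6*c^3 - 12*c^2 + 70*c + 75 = (c + 1)*(c^3 - 7*c^2 - 5*c + 75) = (c - 5)*(c + 1)*(c^2 - 2*c - 15) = (c - 5)^2*(c + 1)*(c + 3)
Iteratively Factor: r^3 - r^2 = (r)*(r^2 - r) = r^2*(r - 1)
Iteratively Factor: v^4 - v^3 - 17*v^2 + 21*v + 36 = (v - 3)*(v^3 + 2*v^2 - 11*v - 12) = (v - 3)*(v + 4)*(v^2 - 2*v - 3) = (v - 3)^2*(v + 4)*(v + 1)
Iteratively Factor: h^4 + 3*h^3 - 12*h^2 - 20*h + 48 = (h + 3)*(h^3 - 12*h + 16) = (h - 2)*(h + 3)*(h^2 + 2*h - 8) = (h - 2)*(h + 3)*(h + 4)*(h - 2)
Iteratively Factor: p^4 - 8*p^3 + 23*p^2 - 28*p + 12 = (p - 1)*(p^3 - 7*p^2 + 16*p - 12) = (p - 2)*(p - 1)*(p^2 - 5*p + 6) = (p - 3)*(p - 2)*(p - 1)*(p - 2)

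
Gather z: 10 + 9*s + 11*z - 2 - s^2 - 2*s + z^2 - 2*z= -s^2 + 7*s + z^2 + 9*z + 8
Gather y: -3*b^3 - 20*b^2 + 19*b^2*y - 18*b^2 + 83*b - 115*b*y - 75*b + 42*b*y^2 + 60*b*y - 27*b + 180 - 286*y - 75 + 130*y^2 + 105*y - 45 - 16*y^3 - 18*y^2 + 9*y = -3*b^3 - 38*b^2 - 19*b - 16*y^3 + y^2*(42*b + 112) + y*(19*b^2 - 55*b - 172) + 60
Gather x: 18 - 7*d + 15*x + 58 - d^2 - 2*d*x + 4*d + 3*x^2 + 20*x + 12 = -d^2 - 3*d + 3*x^2 + x*(35 - 2*d) + 88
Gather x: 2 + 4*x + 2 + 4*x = 8*x + 4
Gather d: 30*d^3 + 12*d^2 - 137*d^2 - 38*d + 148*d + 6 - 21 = 30*d^3 - 125*d^2 + 110*d - 15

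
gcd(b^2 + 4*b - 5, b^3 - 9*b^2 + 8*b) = b - 1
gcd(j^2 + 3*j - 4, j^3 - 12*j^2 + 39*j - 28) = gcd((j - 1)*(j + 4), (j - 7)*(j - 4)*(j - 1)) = j - 1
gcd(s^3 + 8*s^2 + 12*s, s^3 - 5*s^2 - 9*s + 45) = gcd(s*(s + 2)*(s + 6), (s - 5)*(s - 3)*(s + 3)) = 1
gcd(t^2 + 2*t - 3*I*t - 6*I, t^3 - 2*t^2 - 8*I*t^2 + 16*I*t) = 1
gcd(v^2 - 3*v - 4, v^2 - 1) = v + 1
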